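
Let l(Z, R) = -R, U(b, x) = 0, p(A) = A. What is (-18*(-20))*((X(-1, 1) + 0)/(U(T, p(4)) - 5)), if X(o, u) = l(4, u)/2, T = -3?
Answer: 36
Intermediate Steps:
X(o, u) = -u/2
(-18*(-20))*((X(-1, 1) + 0)/(U(T, p(4)) - 5)) = (-18*(-20))*((-½*1 + 0)/(0 - 5)) = 360*((-½ + 0)/(-5)) = 360*(-½*(-⅕)) = 360*(⅒) = 36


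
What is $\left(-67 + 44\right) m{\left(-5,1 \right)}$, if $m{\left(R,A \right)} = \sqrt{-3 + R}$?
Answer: $- 46 i \sqrt{2} \approx - 65.054 i$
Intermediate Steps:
$\left(-67 + 44\right) m{\left(-5,1 \right)} = \left(-67 + 44\right) \sqrt{-3 - 5} = - 23 \sqrt{-8} = - 23 \cdot 2 i \sqrt{2} = - 46 i \sqrt{2}$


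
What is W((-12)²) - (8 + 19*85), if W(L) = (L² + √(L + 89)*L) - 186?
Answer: 18927 + 144*√233 ≈ 21125.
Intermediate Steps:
W(L) = -186 + L² + L*√(89 + L) (W(L) = (L² + √(89 + L)*L) - 186 = (L² + L*√(89 + L)) - 186 = -186 + L² + L*√(89 + L))
W((-12)²) - (8 + 19*85) = (-186 + ((-12)²)² + (-12)²*√(89 + (-12)²)) - (8 + 19*85) = (-186 + 144² + 144*√(89 + 144)) - (8 + 1615) = (-186 + 20736 + 144*√233) - 1*1623 = (20550 + 144*√233) - 1623 = 18927 + 144*√233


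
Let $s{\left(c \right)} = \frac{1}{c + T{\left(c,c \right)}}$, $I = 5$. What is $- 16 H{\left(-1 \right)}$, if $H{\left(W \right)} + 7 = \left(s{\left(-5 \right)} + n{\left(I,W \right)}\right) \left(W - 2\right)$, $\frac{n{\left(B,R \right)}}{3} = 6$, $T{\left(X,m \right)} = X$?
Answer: $\frac{4856}{5} \approx 971.2$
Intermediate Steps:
$n{\left(B,R \right)} = 18$ ($n{\left(B,R \right)} = 3 \cdot 6 = 18$)
$s{\left(c \right)} = \frac{1}{2 c}$ ($s{\left(c \right)} = \frac{1}{c + c} = \frac{1}{2 c}$)
$H{\left(W \right)} = - \frac{214}{5} + \frac{179 W}{10}$ ($H{\left(W \right)} = -7 + \left(\frac{1}{2 \left(-5\right)} + 18\right) \left(W - 2\right) = -7 + \left(\frac{1}{2} \left(- \frac{1}{5}\right) + 18\right) \left(-2 + W\right) = -7 + \left(- \frac{1}{10} + 18\right) \left(-2 + W\right) = -7 + \frac{179 \left(-2 + W\right)}{10} = -7 + \left(- \frac{179}{5} + \frac{179 W}{10}\right) = - \frac{214}{5} + \frac{179 W}{10}$)
$- 16 H{\left(-1 \right)} = - 16 \left(- \frac{214}{5} + \frac{179}{10} \left(-1\right)\right) = - 16 \left(- \frac{214}{5} - \frac{179}{10}\right) = \left(-16\right) \left(- \frac{607}{10}\right) = \frac{4856}{5}$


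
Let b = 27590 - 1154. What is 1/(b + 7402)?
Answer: 1/33838 ≈ 2.9553e-5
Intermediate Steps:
b = 26436
1/(b + 7402) = 1/(26436 + 7402) = 1/33838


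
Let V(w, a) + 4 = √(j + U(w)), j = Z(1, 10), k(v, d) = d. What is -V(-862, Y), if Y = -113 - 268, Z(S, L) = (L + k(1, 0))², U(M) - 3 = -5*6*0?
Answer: 4 - √103 ≈ -6.1489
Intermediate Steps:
U(M) = 3 (U(M) = 3 - 5*6*0 = 3 - 30*0 = 3 + 0 = 3)
Z(S, L) = L² (Z(S, L) = (L + 0)² = L²)
Y = -381
j = 100 (j = 10² = 100)
V(w, a) = -4 + √103 (V(w, a) = -4 + √(100 + 3) = -4 + √103)
-V(-862, Y) = -(-4 + √103) = 4 - √103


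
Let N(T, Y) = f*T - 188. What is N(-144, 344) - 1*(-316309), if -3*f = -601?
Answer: 287273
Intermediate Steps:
f = 601/3 (f = -⅓*(-601) = 601/3 ≈ 200.33)
N(T, Y) = -188 + 601*T/3 (N(T, Y) = 601*T/3 - 188 = -188 + 601*T/3)
N(-144, 344) - 1*(-316309) = (-188 + (601/3)*(-144)) - 1*(-316309) = (-188 - 28848) + 316309 = -29036 + 316309 = 287273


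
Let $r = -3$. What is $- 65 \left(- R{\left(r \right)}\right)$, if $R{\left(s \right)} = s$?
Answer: $-195$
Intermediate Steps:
$- 65 \left(- R{\left(r \right)}\right) = - 65 \left(\left(-1\right) \left(-3\right)\right) = \left(-65\right) 3 = -195$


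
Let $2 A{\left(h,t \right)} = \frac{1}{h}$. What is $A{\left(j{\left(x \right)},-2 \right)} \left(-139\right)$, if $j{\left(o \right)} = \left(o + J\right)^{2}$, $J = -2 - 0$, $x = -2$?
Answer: $- \frac{139}{32} \approx -4.3438$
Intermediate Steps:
$J = -2$ ($J = -2 + 0 = -2$)
$j{\left(o \right)} = \left(-2 + o\right)^{2}$ ($j{\left(o \right)} = \left(o - 2\right)^{2} = \left(-2 + o\right)^{2}$)
$A{\left(h,t \right)} = \frac{1}{2 h}$
$A{\left(j{\left(x \right)},-2 \right)} \left(-139\right) = \frac{1}{2 \left(-2 - 2\right)^{2}} \left(-139\right) = \frac{1}{2 \left(-4\right)^{2}} \left(-139\right) = \frac{1}{2 \cdot 16} \left(-139\right) = \frac{1}{2} \cdot \frac{1}{16} \left(-139\right) = \frac{1}{32} \left(-139\right) = - \frac{139}{32}$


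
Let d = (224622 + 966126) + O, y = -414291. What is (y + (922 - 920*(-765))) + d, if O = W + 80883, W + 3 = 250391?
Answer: 1812450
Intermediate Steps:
W = 250388 (W = -3 + 250391 = 250388)
O = 331271 (O = 250388 + 80883 = 331271)
d = 1522019 (d = (224622 + 966126) + 331271 = 1190748 + 331271 = 1522019)
(y + (922 - 920*(-765))) + d = (-414291 + (922 - 920*(-765))) + 1522019 = (-414291 + (922 + 703800)) + 1522019 = (-414291 + 704722) + 1522019 = 290431 + 1522019 = 1812450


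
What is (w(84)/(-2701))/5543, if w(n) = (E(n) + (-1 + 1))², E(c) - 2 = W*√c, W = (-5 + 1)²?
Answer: -21508/14971643 - 128*√21/14971643 ≈ -0.0014758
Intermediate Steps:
W = 16 (W = (-4)² = 16)
E(c) = 2 + 16*√c
w(n) = (2 + 16*√n)² (w(n) = ((2 + 16*√n) + (-1 + 1))² = ((2 + 16*√n) + 0)² = (2 + 16*√n)²)
(w(84)/(-2701))/5543 = ((4*(1 + 8*√84)²)/(-2701))/5543 = ((4*(1 + 8*(2*√21))²)*(-1/2701))*(1/5543) = ((4*(1 + 16*√21)²)*(-1/2701))*(1/5543) = -4*(1 + 16*√21)²/2701*(1/5543) = -4*(1 + 16*√21)²/14971643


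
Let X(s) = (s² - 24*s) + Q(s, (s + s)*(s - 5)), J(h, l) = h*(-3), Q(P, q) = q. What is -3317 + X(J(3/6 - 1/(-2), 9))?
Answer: -3188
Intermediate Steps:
J(h, l) = -3*h
X(s) = s² - 24*s + 2*s*(-5 + s) (X(s) = (s² - 24*s) + (s + s)*(s - 5) = (s² - 24*s) + (2*s)*(-5 + s) = (s² - 24*s) + 2*s*(-5 + s) = s² - 24*s + 2*s*(-5 + s))
-3317 + X(J(3/6 - 1/(-2), 9)) = -3317 + (-3*(3/6 - 1/(-2)))*(-34 + 3*(-3*(3/6 - 1/(-2)))) = -3317 + (-3*(3*(⅙) - 1*(-½)))*(-34 + 3*(-3*(3*(⅙) - 1*(-½)))) = -3317 + (-3*(½ + ½))*(-34 + 3*(-3*(½ + ½))) = -3317 + (-3*1)*(-34 + 3*(-3*1)) = -3317 - 3*(-34 + 3*(-3)) = -3317 - 3*(-34 - 9) = -3317 - 3*(-43) = -3317 + 129 = -3188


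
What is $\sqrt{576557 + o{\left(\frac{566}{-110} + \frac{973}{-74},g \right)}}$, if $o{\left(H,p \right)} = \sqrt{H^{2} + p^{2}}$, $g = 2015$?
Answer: $\frac{\sqrt{9550609049300 + 4070 \sqrt{67262764947349}}}{4070} \approx 760.64$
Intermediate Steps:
$\sqrt{576557 + o{\left(\frac{566}{-110} + \frac{973}{-74},g \right)}} = \sqrt{576557 + \sqrt{\left(\frac{566}{-110} + \frac{973}{-74}\right)^{2} + 2015^{2}}} = \sqrt{576557 + \sqrt{\left(566 \left(- \frac{1}{110}\right) + 973 \left(- \frac{1}{74}\right)\right)^{2} + 4060225}} = \sqrt{576557 + \sqrt{\left(- \frac{283}{55} - \frac{973}{74}\right)^{2} + 4060225}} = \sqrt{576557 + \sqrt{\left(- \frac{74457}{4070}\right)^{2} + 4060225}} = \sqrt{576557 + \sqrt{\frac{5543844849}{16564900} + 4060225}} = \sqrt{576557 + \sqrt{\frac{67262764947349}{16564900}}} = \sqrt{576557 + \frac{\sqrt{67262764947349}}{4070}}$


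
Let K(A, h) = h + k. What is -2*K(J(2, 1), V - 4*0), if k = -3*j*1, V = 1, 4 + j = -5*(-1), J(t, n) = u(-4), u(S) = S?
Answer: 4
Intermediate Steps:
J(t, n) = -4
j = 1 (j = -4 - 5*(-1) = -4 + 5 = 1)
k = -3 (k = -3*1*1 = -3*1 = -3)
K(A, h) = -3 + h (K(A, h) = h - 3 = -3 + h)
-2*K(J(2, 1), V - 4*0) = -2*(-3 + (1 - 4*0)) = -2*(-3 + (1 + 0)) = -2*(-3 + 1) = -2*(-2) = 4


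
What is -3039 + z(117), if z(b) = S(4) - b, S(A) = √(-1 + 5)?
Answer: -3154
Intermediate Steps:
S(A) = 2 (S(A) = √4 = 2)
z(b) = 2 - b
-3039 + z(117) = -3039 + (2 - 1*117) = -3039 + (2 - 117) = -3039 - 115 = -3154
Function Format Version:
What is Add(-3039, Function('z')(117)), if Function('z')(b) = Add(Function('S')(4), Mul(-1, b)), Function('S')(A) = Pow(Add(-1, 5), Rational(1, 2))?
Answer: -3154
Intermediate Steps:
Function('S')(A) = 2 (Function('S')(A) = Pow(4, Rational(1, 2)) = 2)
Function('z')(b) = Add(2, Mul(-1, b))
Add(-3039, Function('z')(117)) = Add(-3039, Add(2, Mul(-1, 117))) = Add(-3039, Add(2, -117)) = Add(-3039, -115) = -3154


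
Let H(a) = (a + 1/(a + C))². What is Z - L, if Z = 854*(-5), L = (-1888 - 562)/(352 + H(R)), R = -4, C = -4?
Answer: -100687790/23617 ≈ -4263.4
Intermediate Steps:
H(a) = (a + 1/(-4 + a))² (H(a) = (a + 1/(a - 4))² = (a + 1/(-4 + a))²)
L = -156800/23617 (L = (-1888 - 562)/(352 + (1 + (-4)² - 4*(-4))²/(-4 - 4)²) = -2450/(352 + (1 + 16 + 16)²/(-8)²) = -2450/(352 + (1/64)*33²) = -2450/(352 + (1/64)*1089) = -2450/(352 + 1089/64) = -2450/23617/64 = -2450*64/23617 = -156800/23617 ≈ -6.6393)
Z = -4270
Z - L = -4270 - 1*(-156800/23617) = -4270 + 156800/23617 = -100687790/23617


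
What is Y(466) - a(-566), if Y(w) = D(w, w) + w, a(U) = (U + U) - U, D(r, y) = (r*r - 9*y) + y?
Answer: 214460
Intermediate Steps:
D(r, y) = r² - 8*y (D(r, y) = (r² - 9*y) + y = r² - 8*y)
a(U) = U (a(U) = 2*U - U = U)
Y(w) = w² - 7*w (Y(w) = (w² - 8*w) + w = w² - 7*w)
Y(466) - a(-566) = 466*(-7 + 466) - 1*(-566) = 466*459 + 566 = 213894 + 566 = 214460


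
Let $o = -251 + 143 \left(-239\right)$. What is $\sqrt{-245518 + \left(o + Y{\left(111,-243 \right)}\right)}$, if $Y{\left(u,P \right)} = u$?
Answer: $i \sqrt{279835} \approx 528.99 i$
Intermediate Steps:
$o = -34428$ ($o = -251 - 34177 = -34428$)
$\sqrt{-245518 + \left(o + Y{\left(111,-243 \right)}\right)} = \sqrt{-245518 + \left(-34428 + 111\right)} = \sqrt{-245518 - 34317} = \sqrt{-279835} = i \sqrt{279835}$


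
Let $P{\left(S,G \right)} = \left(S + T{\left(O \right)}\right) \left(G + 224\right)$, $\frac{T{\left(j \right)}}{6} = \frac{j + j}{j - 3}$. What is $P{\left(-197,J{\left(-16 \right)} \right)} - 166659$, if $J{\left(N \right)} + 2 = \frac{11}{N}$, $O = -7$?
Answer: $- \frac{16671883}{80} \approx -2.084 \cdot 10^{5}$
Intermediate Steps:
$T{\left(j \right)} = \frac{12 j}{-3 + j}$ ($T{\left(j \right)} = 6 \frac{j + j}{j - 3} = 6 \frac{2 j}{-3 + j} = \frac{12 j}{-3 + j}$)
$J{\left(N \right)} = -2 + \frac{11}{N}$
$P{\left(S,G \right)} = \left(224 + G\right) \left(\frac{42}{5} + S\right)$ ($P{\left(S,G \right)} = \left(S + 12 \left(-7\right) \frac{1}{-3 - 7}\right) \left(G + 224\right) = \left(S + 12 \left(-7\right) \frac{1}{-10}\right) \left(224 + G\right) = \left(S + 12 \left(-7\right) \left(- \frac{1}{10}\right)\right) \left(224 + G\right) = \left(S + \frac{42}{5}\right) \left(224 + G\right) = \left(\frac{42}{5} + S\right) \left(224 + G\right) = \left(224 + G\right) \left(\frac{42}{5} + S\right)$)
$P{\left(-197,J{\left(-16 \right)} \right)} - 166659 = \left(\frac{9408}{5} + 224 \left(-197\right) + \frac{42 \left(-2 + \frac{11}{-16}\right)}{5} + \left(-2 + \frac{11}{-16}\right) \left(-197\right)\right) - 166659 = \left(\frac{9408}{5} - 44128 + \frac{42 \left(-2 + 11 \left(- \frac{1}{16}\right)\right)}{5} + \left(-2 + 11 \left(- \frac{1}{16}\right)\right) \left(-197\right)\right) - 166659 = \left(\frac{9408}{5} - 44128 + \frac{42 \left(-2 - \frac{11}{16}\right)}{5} + \left(-2 - \frac{11}{16}\right) \left(-197\right)\right) - 166659 = \left(\frac{9408}{5} - 44128 + \frac{42}{5} \left(- \frac{43}{16}\right) - - \frac{8471}{16}\right) - 166659 = \left(\frac{9408}{5} - 44128 - \frac{903}{40} + \frac{8471}{16}\right) - 166659 = - \frac{3339163}{80} - 166659 = - \frac{16671883}{80}$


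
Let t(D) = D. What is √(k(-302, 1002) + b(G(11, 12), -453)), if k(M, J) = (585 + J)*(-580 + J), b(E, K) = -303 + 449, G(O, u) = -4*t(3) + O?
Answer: 2*√167465 ≈ 818.45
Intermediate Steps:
G(O, u) = -12 + O (G(O, u) = -4*3 + O = -12 + O)
b(E, K) = 146
k(M, J) = (-580 + J)*(585 + J)
√(k(-302, 1002) + b(G(11, 12), -453)) = √((-339300 + 1002² + 5*1002) + 146) = √((-339300 + 1004004 + 5010) + 146) = √(669714 + 146) = √669860 = 2*√167465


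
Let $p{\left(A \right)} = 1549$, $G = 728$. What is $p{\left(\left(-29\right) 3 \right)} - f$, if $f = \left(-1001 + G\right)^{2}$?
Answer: $-72980$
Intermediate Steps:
$f = 74529$ ($f = \left(-1001 + 728\right)^{2} = \left(-273\right)^{2} = 74529$)
$p{\left(\left(-29\right) 3 \right)} - f = 1549 - 74529 = -72980$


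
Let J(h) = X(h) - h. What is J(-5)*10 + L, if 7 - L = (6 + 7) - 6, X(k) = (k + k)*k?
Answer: 550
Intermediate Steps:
X(k) = 2*k**2 (X(k) = (2*k)*k = 2*k**2)
L = 0 (L = 7 - ((6 + 7) - 6) = 7 - (13 - 6) = 7 - 1*7 = 7 - 7 = 0)
J(h) = -h + 2*h**2 (J(h) = 2*h**2 - h = -h + 2*h**2)
J(-5)*10 + L = -5*(-1 + 2*(-5))*10 + 0 = -5*(-1 - 10)*10 + 0 = -5*(-11)*10 + 0 = 55*10 + 0 = 550 + 0 = 550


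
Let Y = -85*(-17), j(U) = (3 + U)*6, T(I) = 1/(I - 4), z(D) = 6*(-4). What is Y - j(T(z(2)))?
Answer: 19981/14 ≈ 1427.2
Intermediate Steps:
z(D) = -24
T(I) = 1/(-4 + I)
j(U) = 18 + 6*U
Y = 1445
Y - j(T(z(2))) = 1445 - (18 + 6/(-4 - 24)) = 1445 - (18 + 6/(-28)) = 1445 - (18 + 6*(-1/28)) = 1445 - (18 - 3/14) = 1445 - 1*249/14 = 1445 - 249/14 = 19981/14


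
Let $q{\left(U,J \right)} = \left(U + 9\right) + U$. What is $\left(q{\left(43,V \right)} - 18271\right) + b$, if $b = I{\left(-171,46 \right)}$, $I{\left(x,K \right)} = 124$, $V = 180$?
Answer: $-18052$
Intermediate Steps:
$b = 124$
$q{\left(U,J \right)} = 9 + 2 U$ ($q{\left(U,J \right)} = \left(9 + U\right) + U = 9 + 2 U$)
$\left(q{\left(43,V \right)} - 18271\right) + b = \left(\left(9 + 2 \cdot 43\right) - 18271\right) + 124 = \left(\left(9 + 86\right) - 18271\right) + 124 = \left(95 - 18271\right) + 124 = -18176 + 124 = -18052$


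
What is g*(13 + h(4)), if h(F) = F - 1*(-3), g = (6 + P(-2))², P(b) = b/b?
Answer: 980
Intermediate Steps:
P(b) = 1
g = 49 (g = (6 + 1)² = 7² = 49)
h(F) = 3 + F (h(F) = F + 3 = 3 + F)
g*(13 + h(4)) = 49*(13 + (3 + 4)) = 49*(13 + 7) = 49*20 = 980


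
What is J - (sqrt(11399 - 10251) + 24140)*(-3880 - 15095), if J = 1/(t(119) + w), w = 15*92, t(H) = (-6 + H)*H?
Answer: 6791603725501/14827 + 37950*sqrt(287) ≈ 4.5870e+8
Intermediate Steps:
t(H) = H*(-6 + H)
w = 1380
J = 1/14827 (J = 1/(119*(-6 + 119) + 1380) = 1/(119*113 + 1380) = 1/(13447 + 1380) = 1/14827 ≈ 6.7445e-5)
J - (sqrt(11399 - 10251) + 24140)*(-3880 - 15095) = 1/14827 - (sqrt(11399 - 10251) + 24140)*(-3880 - 15095) = 1/14827 - (sqrt(1148) + 24140)*(-18975) = 1/14827 - (2*sqrt(287) + 24140)*(-18975) = 1/14827 - (24140 + 2*sqrt(287))*(-18975) = 1/14827 - (-458056500 - 37950*sqrt(287)) = 1/14827 + (458056500 + 37950*sqrt(287)) = 6791603725501/14827 + 37950*sqrt(287)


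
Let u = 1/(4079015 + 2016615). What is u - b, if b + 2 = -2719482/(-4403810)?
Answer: 742220820815/536879927006 ≈ 1.3825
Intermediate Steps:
u = 1/6095630 ≈ 1.6405e-7
b = -3044069/2201905 (b = -2 - 2719482/(-4403810) = -2 - 2719482*(-1/4403810) = -2 + 1359741/2201905 = -3044069/2201905 ≈ -1.3825)
u - b = 1/6095630 - 1*(-3044069/2201905) = 1/6095630 + 3044069/2201905 = 742220820815/536879927006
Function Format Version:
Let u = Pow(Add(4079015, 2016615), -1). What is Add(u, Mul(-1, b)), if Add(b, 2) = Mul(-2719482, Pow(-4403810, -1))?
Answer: Rational(742220820815, 536879927006) ≈ 1.3825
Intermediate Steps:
u = Rational(1, 6095630) (u = Pow(6095630, -1) = Rational(1, 6095630) ≈ 1.6405e-7)
b = Rational(-3044069, 2201905) (b = Add(-2, Mul(-2719482, Pow(-4403810, -1))) = Add(-2, Mul(-2719482, Rational(-1, 4403810))) = Add(-2, Rational(1359741, 2201905)) = Rational(-3044069, 2201905) ≈ -1.3825)
Add(u, Mul(-1, b)) = Add(Rational(1, 6095630), Mul(-1, Rational(-3044069, 2201905))) = Add(Rational(1, 6095630), Rational(3044069, 2201905)) = Rational(742220820815, 536879927006)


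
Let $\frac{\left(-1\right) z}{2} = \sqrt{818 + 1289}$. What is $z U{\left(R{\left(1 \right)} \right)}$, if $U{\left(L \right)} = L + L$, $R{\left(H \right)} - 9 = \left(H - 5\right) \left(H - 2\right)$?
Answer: $- 364 \sqrt{43} \approx -2386.9$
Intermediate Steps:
$R{\left(H \right)} = 9 + \left(-5 + H\right) \left(-2 + H\right)$ ($R{\left(H \right)} = 9 + \left(H - 5\right) \left(H - 2\right) = 9 + \left(-5 + H\right) \left(-2 + H\right)$)
$U{\left(L \right)} = 2 L$
$z = - 14 \sqrt{43}$ ($z = - 2 \sqrt{818 + 1289} = - 2 \sqrt{2107} = - 2 \cdot 7 \sqrt{43} = - 14 \sqrt{43} \approx -91.804$)
$z U{\left(R{\left(1 \right)} \right)} = - 14 \sqrt{43} \cdot 2 \left(19 + 1^{2} - 7\right) = - 14 \sqrt{43} \cdot 2 \left(19 + 1 - 7\right) = - 14 \sqrt{43} \cdot 2 \cdot 13 = - 14 \sqrt{43} \cdot 26 = - 364 \sqrt{43}$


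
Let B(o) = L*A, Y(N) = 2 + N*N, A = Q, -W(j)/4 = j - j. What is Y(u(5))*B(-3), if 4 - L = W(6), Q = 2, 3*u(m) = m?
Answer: 344/9 ≈ 38.222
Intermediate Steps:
W(j) = 0 (W(j) = -4*(j - j) = -4*0 = 0)
u(m) = m/3
L = 4 (L = 4 - 1*0 = 4 + 0 = 4)
A = 2
Y(N) = 2 + N²
B(o) = 8 (B(o) = 4*2 = 8)
Y(u(5))*B(-3) = (2 + ((⅓)*5)²)*8 = (2 + (5/3)²)*8 = (2 + 25/9)*8 = (43/9)*8 = 344/9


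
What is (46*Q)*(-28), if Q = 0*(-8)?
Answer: 0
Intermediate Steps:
Q = 0
(46*Q)*(-28) = (46*0)*(-28) = 0*(-28) = 0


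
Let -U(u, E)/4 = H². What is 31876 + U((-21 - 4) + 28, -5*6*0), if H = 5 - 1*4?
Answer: 31872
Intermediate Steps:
H = 1 (H = 5 - 4 = 1)
U(u, E) = -4 (U(u, E) = -4*1² = -4*1 = -4)
31876 + U((-21 - 4) + 28, -5*6*0) = 31876 - 4 = 31872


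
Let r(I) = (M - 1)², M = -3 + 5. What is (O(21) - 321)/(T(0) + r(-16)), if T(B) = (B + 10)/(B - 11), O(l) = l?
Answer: -3300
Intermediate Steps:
M = 2
r(I) = 1 (r(I) = (2 - 1)² = 1² = 1)
T(B) = (10 + B)/(-11 + B)
(O(21) - 321)/(T(0) + r(-16)) = (21 - 321)/((10 + 0)/(-11 + 0) + 1) = -300/(10/(-11) + 1) = -300/(-1/11*10 + 1) = -300/(-10/11 + 1) = -300/1/11 = -300*11 = -3300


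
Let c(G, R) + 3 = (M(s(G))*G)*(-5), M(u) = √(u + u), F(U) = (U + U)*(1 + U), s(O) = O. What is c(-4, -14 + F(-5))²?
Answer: (3 - 40*I*√2)² ≈ -3191.0 - 339.41*I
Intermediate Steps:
F(U) = 2*U*(1 + U) (F(U) = (2*U)*(1 + U) = 2*U*(1 + U))
M(u) = √2*√u (M(u) = √(2*u) = √2*√u)
c(G, R) = -3 - 5*√2*G^(3/2) (c(G, R) = -3 + ((√2*√G)*G)*(-5) = -3 + (√2*G^(3/2))*(-5) = -3 - 5*√2*G^(3/2))
c(-4, -14 + F(-5))² = (-3 - 5*√2*(-4)^(3/2))² = (-3 - 5*√2*(-8*I))² = (-3 + 40*I*√2)²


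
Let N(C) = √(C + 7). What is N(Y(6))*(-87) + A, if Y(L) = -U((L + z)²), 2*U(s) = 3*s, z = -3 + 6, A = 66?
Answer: 66 - 87*I*√458/2 ≈ 66.0 - 930.94*I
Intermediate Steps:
z = 3
U(s) = 3*s/2 (U(s) = (3*s)/2 = 3*s/2)
Y(L) = -3*(3 + L)²/2 (Y(L) = -3*(L + 3)²/2 = -3*(3 + L)²/2)
N(C) = √(7 + C)
N(Y(6))*(-87) + A = √(7 - 3*(3 + 6)²/2)*(-87) + 66 = √(7 - 3/2*9²)*(-87) + 66 = √(7 - 3/2*81)*(-87) + 66 = √(7 - 243/2)*(-87) + 66 = √(-229/2)*(-87) + 66 = (I*√458/2)*(-87) + 66 = -87*I*√458/2 + 66 = 66 - 87*I*√458/2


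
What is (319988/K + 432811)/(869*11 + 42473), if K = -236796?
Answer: 3202737299/385030296 ≈ 8.3181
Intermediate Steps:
(319988/K + 432811)/(869*11 + 42473) = (319988/(-236796) + 432811)/(869*11 + 42473) = (319988*(-1/236796) + 432811)/(9559 + 42473) = (-79997/59199 + 432811)/52032 = (25621898392/59199)*(1/52032) = 3202737299/385030296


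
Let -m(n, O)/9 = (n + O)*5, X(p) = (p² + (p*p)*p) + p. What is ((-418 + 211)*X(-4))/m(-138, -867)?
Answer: 1196/5025 ≈ 0.23801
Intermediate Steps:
X(p) = p + p² + p³ (X(p) = (p² + p²*p) + p = (p² + p³) + p = p + p² + p³)
m(n, O) = -45*O - 45*n (m(n, O) = -9*(n + O)*5 = -9*(O + n)*5 = -9*(5*O + 5*n) = -45*O - 45*n)
((-418 + 211)*X(-4))/m(-138, -867) = ((-418 + 211)*(-4*(1 - 4 + (-4)²)))/(-45*(-867) - 45*(-138)) = (-(-828)*(1 - 4 + 16))/(39015 + 6210) = -(-828)*13/45225 = -207*(-52)*(1/45225) = 10764*(1/45225) = 1196/5025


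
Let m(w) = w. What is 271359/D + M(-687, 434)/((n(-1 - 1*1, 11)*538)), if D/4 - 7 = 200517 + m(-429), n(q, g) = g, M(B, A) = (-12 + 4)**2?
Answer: 828563441/2368324420 ≈ 0.34985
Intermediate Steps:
M(B, A) = 64 (M(B, A) = (-8)**2 = 64)
D = 800380 (D = 28 + 4*(200517 - 429) = 28 + 4*200088 = 28 + 800352 = 800380)
271359/D + M(-687, 434)/((n(-1 - 1*1, 11)*538)) = 271359/800380 + 64/((11*538)) = 271359*(1/800380) + 64/5918 = 271359/800380 + 64*(1/5918) = 271359/800380 + 32/2959 = 828563441/2368324420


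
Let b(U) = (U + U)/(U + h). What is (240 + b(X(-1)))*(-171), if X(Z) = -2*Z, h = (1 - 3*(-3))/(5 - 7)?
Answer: -40812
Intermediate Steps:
h = -5 (h = (1 + 9)/(-2) = 10*(-½) = -5)
b(U) = 2*U/(-5 + U) (b(U) = (U + U)/(U - 5) = (2*U)/(-5 + U) = 2*U/(-5 + U))
(240 + b(X(-1)))*(-171) = (240 + 2*(-2*(-1))/(-5 - 2*(-1)))*(-171) = (240 + 2*2/(-5 + 2))*(-171) = (240 + 2*2/(-3))*(-171) = (240 + 2*2*(-⅓))*(-171) = (240 - 4/3)*(-171) = (716/3)*(-171) = -40812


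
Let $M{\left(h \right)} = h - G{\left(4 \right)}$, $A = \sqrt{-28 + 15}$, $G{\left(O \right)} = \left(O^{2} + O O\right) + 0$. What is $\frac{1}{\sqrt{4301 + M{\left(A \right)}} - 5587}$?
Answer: $- \frac{1}{5587 - \sqrt{4269 + i \sqrt{13}}} \approx -0.0001811 - 9.0498 \cdot 10^{-10} i$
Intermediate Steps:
$G{\left(O \right)} = 2 O^{2}$ ($G{\left(O \right)} = \left(O^{2} + O^{2}\right) + 0 = 2 O^{2} + 0 = 2 O^{2}$)
$A = i \sqrt{13}$ ($A = \sqrt{-13} = i \sqrt{13} \approx 3.6056 i$)
$M{\left(h \right)} = -32 + h$ ($M{\left(h \right)} = h - 2 \cdot 4^{2} = h - 2 \cdot 16 = h - 32 = -32 + h$)
$\frac{1}{\sqrt{4301 + M{\left(A \right)}} - 5587} = \frac{1}{\sqrt{4301 - \left(32 - i \sqrt{13}\right)} - 5587} = \frac{1}{\sqrt{4269 + i \sqrt{13}} - 5587} = \frac{1}{-5587 + \sqrt{4269 + i \sqrt{13}}}$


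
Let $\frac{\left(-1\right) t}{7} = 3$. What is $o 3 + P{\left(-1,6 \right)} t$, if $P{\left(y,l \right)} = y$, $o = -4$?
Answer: $9$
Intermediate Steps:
$t = -21$ ($t = \left(-7\right) 3 = -21$)
$o 3 + P{\left(-1,6 \right)} t = \left(-4\right) 3 - -21 = -12 + 21 = 9$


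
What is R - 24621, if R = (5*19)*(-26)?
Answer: -27091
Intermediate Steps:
R = -2470 (R = 95*(-26) = -2470)
R - 24621 = -2470 - 24621 = -27091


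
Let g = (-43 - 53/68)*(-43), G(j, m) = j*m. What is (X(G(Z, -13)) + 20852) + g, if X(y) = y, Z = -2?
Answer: 1547715/68 ≈ 22761.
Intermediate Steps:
g = 128011/68 (g = (-43 - 53*1/68)*(-43) = (-43 - 53/68)*(-43) = -2977/68*(-43) = 128011/68 ≈ 1882.5)
(X(G(Z, -13)) + 20852) + g = (-2*(-13) + 20852) + 128011/68 = (26 + 20852) + 128011/68 = 20878 + 128011/68 = 1547715/68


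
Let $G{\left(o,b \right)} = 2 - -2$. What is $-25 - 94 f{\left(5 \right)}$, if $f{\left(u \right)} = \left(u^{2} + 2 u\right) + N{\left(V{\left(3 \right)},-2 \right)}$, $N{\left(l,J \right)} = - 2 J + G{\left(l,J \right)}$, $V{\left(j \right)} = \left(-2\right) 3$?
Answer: $-4067$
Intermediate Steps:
$V{\left(j \right)} = -6$
$G{\left(o,b \right)} = 4$ ($G{\left(o,b \right)} = 2 + 2 = 4$)
$N{\left(l,J \right)} = 4 - 2 J$ ($N{\left(l,J \right)} = - 2 J + 4 = 4 - 2 J$)
$f{\left(u \right)} = 8 + u^{2} + 2 u$ ($f{\left(u \right)} = \left(u^{2} + 2 u\right) + \left(4 - -4\right) = \left(u^{2} + 2 u\right) + \left(4 + 4\right) = \left(u^{2} + 2 u\right) + 8 = 8 + u^{2} + 2 u$)
$-25 - 94 f{\left(5 \right)} = -25 - 94 \left(8 + 5^{2} + 2 \cdot 5\right) = -25 - 94 \left(8 + 25 + 10\right) = -25 - 4042 = -4067$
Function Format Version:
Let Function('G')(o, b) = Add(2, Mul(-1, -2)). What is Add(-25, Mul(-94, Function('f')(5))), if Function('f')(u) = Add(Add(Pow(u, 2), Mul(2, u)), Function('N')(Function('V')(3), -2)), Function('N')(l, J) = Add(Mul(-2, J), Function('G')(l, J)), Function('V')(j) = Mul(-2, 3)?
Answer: -4067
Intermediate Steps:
Function('V')(j) = -6
Function('G')(o, b) = 4 (Function('G')(o, b) = Add(2, 2) = 4)
Function('N')(l, J) = Add(4, Mul(-2, J)) (Function('N')(l, J) = Add(Mul(-2, J), 4) = Add(4, Mul(-2, J)))
Function('f')(u) = Add(8, Pow(u, 2), Mul(2, u)) (Function('f')(u) = Add(Add(Pow(u, 2), Mul(2, u)), Add(4, Mul(-2, -2))) = Add(Add(Pow(u, 2), Mul(2, u)), Add(4, 4)) = Add(Add(Pow(u, 2), Mul(2, u)), 8) = Add(8, Pow(u, 2), Mul(2, u)))
Add(-25, Mul(-94, Function('f')(5))) = Add(-25, Mul(-94, Add(8, Pow(5, 2), Mul(2, 5)))) = Add(-25, Mul(-94, Add(8, 25, 10))) = Add(-25, Mul(-94, 43)) = Add(-25, -4042) = -4067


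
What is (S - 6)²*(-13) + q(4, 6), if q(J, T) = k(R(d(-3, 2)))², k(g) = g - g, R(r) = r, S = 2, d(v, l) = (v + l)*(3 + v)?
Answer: -208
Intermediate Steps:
d(v, l) = (3 + v)*(l + v) (d(v, l) = (l + v)*(3 + v) = (3 + v)*(l + v))
k(g) = 0
q(J, T) = 0 (q(J, T) = 0² = 0)
(S - 6)²*(-13) + q(4, 6) = (2 - 6)²*(-13) + 0 = (-4)²*(-13) + 0 = 16*(-13) + 0 = -208 + 0 = -208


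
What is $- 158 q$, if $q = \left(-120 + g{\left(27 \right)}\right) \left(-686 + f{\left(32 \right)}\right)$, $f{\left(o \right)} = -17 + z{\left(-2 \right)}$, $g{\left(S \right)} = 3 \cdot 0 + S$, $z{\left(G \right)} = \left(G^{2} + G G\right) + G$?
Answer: $-10241718$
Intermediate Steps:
$z{\left(G \right)} = G + 2 G^{2}$ ($z{\left(G \right)} = \left(G^{2} + G^{2}\right) + G = 2 G^{2} + G = G + 2 G^{2}$)
$g{\left(S \right)} = S$ ($g{\left(S \right)} = 0 + S = S$)
$f{\left(o \right)} = -11$ ($f{\left(o \right)} = -17 - 2 \left(1 + 2 \left(-2\right)\right) = -17 - 2 \left(1 - 4\right) = -17 - -6 = -17 + 6 = -11$)
$q = 64821$ ($q = \left(-120 + 27\right) \left(-686 - 11\right) = \left(-93\right) \left(-697\right) = 64821$)
$- 158 q = \left(-158\right) 64821 = -10241718$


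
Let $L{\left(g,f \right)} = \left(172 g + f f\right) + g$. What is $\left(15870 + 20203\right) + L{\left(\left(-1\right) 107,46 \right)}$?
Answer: $19678$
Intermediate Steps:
$L{\left(g,f \right)} = f^{2} + 173 g$ ($L{\left(g,f \right)} = \left(172 g + f^{2}\right) + g = \left(f^{2} + 172 g\right) + g = f^{2} + 173 g$)
$\left(15870 + 20203\right) + L{\left(\left(-1\right) 107,46 \right)} = \left(15870 + 20203\right) + \left(46^{2} + 173 \left(\left(-1\right) 107\right)\right) = 36073 + \left(2116 + 173 \left(-107\right)\right) = 36073 + \left(2116 - 18511\right) = 36073 - 16395 = 19678$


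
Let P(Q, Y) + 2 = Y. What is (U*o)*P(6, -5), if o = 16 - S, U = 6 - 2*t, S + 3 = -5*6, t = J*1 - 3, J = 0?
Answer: -4116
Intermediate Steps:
P(Q, Y) = -2 + Y
t = -3 (t = 0*1 - 3 = 0 - 3 = -3)
S = -33 (S = -3 - 5*6 = -3 - 30 = -33)
U = 12 (U = 6 - 2*(-3) = 6 + 6 = 12)
o = 49 (o = 16 - 1*(-33) = 16 + 33 = 49)
(U*o)*P(6, -5) = (12*49)*(-2 - 5) = 588*(-7) = -4116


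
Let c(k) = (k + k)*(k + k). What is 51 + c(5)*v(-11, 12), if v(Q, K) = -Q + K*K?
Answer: 15551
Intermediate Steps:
v(Q, K) = K² - Q (v(Q, K) = -Q + K² = K² - Q)
c(k) = 4*k² (c(k) = (2*k)*(2*k) = 4*k²)
51 + c(5)*v(-11, 12) = 51 + (4*5²)*(12² - 1*(-11)) = 51 + (4*25)*(144 + 11) = 51 + 100*155 = 51 + 15500 = 15551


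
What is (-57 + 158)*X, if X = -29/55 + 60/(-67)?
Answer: -529543/3685 ≈ -143.70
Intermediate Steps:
X = -5243/3685 (X = -29*1/55 + 60*(-1/67) = -29/55 - 60/67 = -5243/3685 ≈ -1.4228)
(-57 + 158)*X = (-57 + 158)*(-5243/3685) = 101*(-5243/3685) = -529543/3685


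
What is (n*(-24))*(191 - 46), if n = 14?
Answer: -48720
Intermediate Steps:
(n*(-24))*(191 - 46) = (14*(-24))*(191 - 46) = -336*145 = -48720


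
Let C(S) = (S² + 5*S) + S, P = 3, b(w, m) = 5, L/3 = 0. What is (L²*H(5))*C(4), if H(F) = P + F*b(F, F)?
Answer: 0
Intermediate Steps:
L = 0 (L = 3*0 = 0)
H(F) = 3 + 5*F (H(F) = 3 + F*5 = 3 + 5*F)
C(S) = S² + 6*S
(L²*H(5))*C(4) = (0²*(3 + 5*5))*(4*(6 + 4)) = (0*(3 + 25))*(4*10) = (0*28)*40 = 0*40 = 0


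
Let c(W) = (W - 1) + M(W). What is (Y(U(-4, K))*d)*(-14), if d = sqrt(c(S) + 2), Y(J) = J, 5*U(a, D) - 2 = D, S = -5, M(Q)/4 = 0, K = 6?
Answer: -224*I/5 ≈ -44.8*I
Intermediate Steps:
M(Q) = 0 (M(Q) = 4*0 = 0)
U(a, D) = 2/5 + D/5
c(W) = -1 + W (c(W) = (W - 1) + 0 = (-1 + W) + 0 = -1 + W)
d = 2*I (d = sqrt((-1 - 5) + 2) = sqrt(-6 + 2) = sqrt(-4) = 2*I ≈ 2.0*I)
(Y(U(-4, K))*d)*(-14) = ((2/5 + (1/5)*6)*(2*I))*(-14) = ((2/5 + 6/5)*(2*I))*(-14) = (8*(2*I)/5)*(-14) = (16*I/5)*(-14) = -224*I/5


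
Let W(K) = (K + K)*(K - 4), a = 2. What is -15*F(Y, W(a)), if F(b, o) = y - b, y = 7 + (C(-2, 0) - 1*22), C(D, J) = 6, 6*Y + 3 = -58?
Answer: -35/2 ≈ -17.500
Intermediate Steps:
Y = -61/6 (Y = -½ + (⅙)*(-58) = -½ - 29/3 = -61/6 ≈ -10.167)
W(K) = 2*K*(-4 + K) (W(K) = (2*K)*(-4 + K) = 2*K*(-4 + K))
y = -9 (y = 7 + (6 - 1*22) = 7 + (6 - 22) = 7 - 16 = -9)
F(b, o) = -9 - b
-15*F(Y, W(a)) = -15*(-9 - 1*(-61/6)) = -15*(-9 + 61/6) = -15*7/6 = -35/2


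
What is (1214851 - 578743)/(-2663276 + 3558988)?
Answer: 159027/223928 ≈ 0.71017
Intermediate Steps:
(1214851 - 578743)/(-2663276 + 3558988) = 636108/895712 = 636108*(1/895712) = 159027/223928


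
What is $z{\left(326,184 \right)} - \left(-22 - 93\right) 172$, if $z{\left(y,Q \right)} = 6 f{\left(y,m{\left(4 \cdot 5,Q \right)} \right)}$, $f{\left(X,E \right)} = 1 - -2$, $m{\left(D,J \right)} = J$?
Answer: $19798$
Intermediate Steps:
$f{\left(X,E \right)} = 3$ ($f{\left(X,E \right)} = 1 + 2 = 3$)
$z{\left(y,Q \right)} = 18$ ($z{\left(y,Q \right)} = 6 \cdot 3 = 18$)
$z{\left(326,184 \right)} - \left(-22 - 93\right) 172 = 18 - \left(-22 - 93\right) 172 = 18 - \left(-115\right) 172 = 18 - -19780 = 18 + 19780 = 19798$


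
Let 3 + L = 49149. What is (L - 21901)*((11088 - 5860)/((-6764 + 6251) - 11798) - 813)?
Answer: -272833364395/12311 ≈ -2.2162e+7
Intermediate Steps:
L = 49146 (L = -3 + 49149 = 49146)
(L - 21901)*((11088 - 5860)/((-6764 + 6251) - 11798) - 813) = (49146 - 21901)*((11088 - 5860)/((-6764 + 6251) - 11798) - 813) = 27245*(5228/(-513 - 11798) - 813) = 27245*(5228/(-12311) - 813) = 27245*(5228*(-1/12311) - 813) = 27245*(-5228/12311 - 813) = 27245*(-10014071/12311) = -272833364395/12311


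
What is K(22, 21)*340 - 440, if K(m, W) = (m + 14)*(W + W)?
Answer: 513640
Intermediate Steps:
K(m, W) = 2*W*(14 + m) (K(m, W) = (14 + m)*(2*W) = 2*W*(14 + m))
K(22, 21)*340 - 440 = (2*21*(14 + 22))*340 - 440 = (2*21*36)*340 - 440 = 1512*340 - 440 = 514080 - 440 = 513640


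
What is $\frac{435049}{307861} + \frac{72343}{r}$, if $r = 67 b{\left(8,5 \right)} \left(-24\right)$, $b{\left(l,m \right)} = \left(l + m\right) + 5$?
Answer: $- \frac{9679530067}{8910728784} \approx -1.0863$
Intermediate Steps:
$b{\left(l,m \right)} = 5 + l + m$
$r = -28944$ ($r = 67 \left(5 + 8 + 5\right) \left(-24\right) = 67 \cdot 18 \left(-24\right) = 1206 \left(-24\right) = -28944$)
$\frac{435049}{307861} + \frac{72343}{r} = \frac{435049}{307861} + \frac{72343}{-28944} = 435049 \cdot \frac{1}{307861} + 72343 \left(- \frac{1}{28944}\right) = \frac{435049}{307861} - \frac{72343}{28944} = - \frac{9679530067}{8910728784}$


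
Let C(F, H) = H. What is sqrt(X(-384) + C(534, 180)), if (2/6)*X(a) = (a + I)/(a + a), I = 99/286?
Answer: sqrt(31409430)/416 ≈ 13.472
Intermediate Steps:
I = 9/26 (I = 99*(1/286) = 9/26 ≈ 0.34615)
X(a) = 3*(9/26 + a)/(2*a) (X(a) = 3*((a + 9/26)/(a + a)) = 3*((9/26 + a)/((2*a))) = 3*((9/26 + a)*(1/(2*a))) = 3*((9/26 + a)/(2*a)) = 3*(9/26 + a)/(2*a))
sqrt(X(-384) + C(534, 180)) = sqrt((3/52)*(9 + 26*(-384))/(-384) + 180) = sqrt((3/52)*(-1/384)*(9 - 9984) + 180) = sqrt((3/52)*(-1/384)*(-9975) + 180) = sqrt(9975/6656 + 180) = sqrt(1208055/6656) = sqrt(31409430)/416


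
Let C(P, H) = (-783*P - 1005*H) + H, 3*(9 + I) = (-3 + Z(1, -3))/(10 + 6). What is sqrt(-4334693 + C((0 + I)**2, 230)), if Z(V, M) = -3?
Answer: I*sqrt(296371839)/8 ≈ 2151.9*I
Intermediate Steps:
I = -73/8 (I = -9 + ((-3 - 3)/(10 + 6))/3 = -9 + (-6/16)/3 = -9 + (-6*1/16)/3 = -9 + (1/3)*(-3/8) = -9 - 1/8 = -73/8 ≈ -9.1250)
C(P, H) = -1004*H - 783*P (C(P, H) = (-1005*H - 783*P) + H = -1004*H - 783*P)
sqrt(-4334693 + C((0 + I)**2, 230)) = sqrt(-4334693 + (-1004*230 - 783*(0 - 73/8)**2)) = sqrt(-4334693 + (-230920 - 783*(-73/8)**2)) = sqrt(-4334693 + (-230920 - 783*5329/64)) = sqrt(-4334693 + (-230920 - 4172607/64)) = sqrt(-4334693 - 18951487/64) = sqrt(-296371839/64) = I*sqrt(296371839)/8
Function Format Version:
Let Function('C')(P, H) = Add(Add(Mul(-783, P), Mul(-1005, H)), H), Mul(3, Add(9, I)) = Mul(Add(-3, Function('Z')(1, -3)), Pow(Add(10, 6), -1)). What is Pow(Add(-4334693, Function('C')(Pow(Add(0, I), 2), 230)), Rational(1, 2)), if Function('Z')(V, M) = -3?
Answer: Mul(Rational(1, 8), I, Pow(296371839, Rational(1, 2))) ≈ Mul(2151.9, I)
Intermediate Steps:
I = Rational(-73, 8) (I = Add(-9, Mul(Rational(1, 3), Mul(Add(-3, -3), Pow(Add(10, 6), -1)))) = Add(-9, Mul(Rational(1, 3), Mul(-6, Pow(16, -1)))) = Add(-9, Mul(Rational(1, 3), Mul(-6, Rational(1, 16)))) = Add(-9, Mul(Rational(1, 3), Rational(-3, 8))) = Add(-9, Rational(-1, 8)) = Rational(-73, 8) ≈ -9.1250)
Function('C')(P, H) = Add(Mul(-1004, H), Mul(-783, P)) (Function('C')(P, H) = Add(Add(Mul(-1005, H), Mul(-783, P)), H) = Add(Mul(-1004, H), Mul(-783, P)))
Pow(Add(-4334693, Function('C')(Pow(Add(0, I), 2), 230)), Rational(1, 2)) = Pow(Add(-4334693, Add(Mul(-1004, 230), Mul(-783, Pow(Add(0, Rational(-73, 8)), 2)))), Rational(1, 2)) = Pow(Add(-4334693, Add(-230920, Mul(-783, Pow(Rational(-73, 8), 2)))), Rational(1, 2)) = Pow(Add(-4334693, Add(-230920, Mul(-783, Rational(5329, 64)))), Rational(1, 2)) = Pow(Add(-4334693, Add(-230920, Rational(-4172607, 64))), Rational(1, 2)) = Pow(Add(-4334693, Rational(-18951487, 64)), Rational(1, 2)) = Pow(Rational(-296371839, 64), Rational(1, 2)) = Mul(Rational(1, 8), I, Pow(296371839, Rational(1, 2)))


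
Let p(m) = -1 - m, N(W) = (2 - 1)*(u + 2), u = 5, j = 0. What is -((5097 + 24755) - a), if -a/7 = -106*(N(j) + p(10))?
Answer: -32820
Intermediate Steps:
N(W) = 7 (N(W) = (2 - 1)*(5 + 2) = 1*7 = 7)
a = -2968 (a = -(-742)*(7 + (-1 - 1*10)) = -(-742)*(7 + (-1 - 10)) = -(-742)*(7 - 11) = -(-742)*(-4) = -7*424 = -2968)
-((5097 + 24755) - a) = -((5097 + 24755) - 1*(-2968)) = -(29852 + 2968) = -1*32820 = -32820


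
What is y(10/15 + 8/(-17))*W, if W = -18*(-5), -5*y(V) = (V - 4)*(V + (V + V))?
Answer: 11640/289 ≈ 40.277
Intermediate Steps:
y(V) = -3*V*(-4 + V)/5 (y(V) = -(V - 4)*(V + (V + V))/5 = -(-4 + V)*(V + 2*V)/5 = -(-4 + V)*3*V/5 = -3*V*(-4 + V)/5)
W = 90
y(10/15 + 8/(-17))*W = (3*(10/15 + 8/(-17))*(4 - (10/15 + 8/(-17)))/5)*90 = (3*(10*(1/15) + 8*(-1/17))*(4 - (10*(1/15) + 8*(-1/17)))/5)*90 = (3*(⅔ - 8/17)*(4 - (⅔ - 8/17))/5)*90 = ((⅗)*(10/51)*(4 - 1*10/51))*90 = ((⅗)*(10/51)*(4 - 10/51))*90 = ((⅗)*(10/51)*(194/51))*90 = (388/867)*90 = 11640/289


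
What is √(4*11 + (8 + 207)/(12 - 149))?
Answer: √796381/137 ≈ 6.5139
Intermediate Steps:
√(4*11 + (8 + 207)/(12 - 149)) = √(44 + 215/(-137)) = √(44 + 215*(-1/137)) = √(44 - 215/137) = √(5813/137) = √796381/137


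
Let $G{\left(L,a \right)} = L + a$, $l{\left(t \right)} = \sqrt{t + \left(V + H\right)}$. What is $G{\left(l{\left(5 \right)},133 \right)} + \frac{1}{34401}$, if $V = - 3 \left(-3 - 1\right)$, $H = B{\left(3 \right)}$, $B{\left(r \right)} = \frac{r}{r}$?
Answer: $\frac{4575334}{34401} + 3 \sqrt{2} \approx 137.24$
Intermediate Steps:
$B{\left(r \right)} = 1$
$H = 1$
$V = 12$ ($V = \left(-3\right) \left(-4\right) = 12$)
$l{\left(t \right)} = \sqrt{13 + t}$ ($l{\left(t \right)} = \sqrt{t + \left(12 + 1\right)} = \sqrt{t + 13} = \sqrt{13 + t}$)
$G{\left(l{\left(5 \right)},133 \right)} + \frac{1}{34401} = \left(\sqrt{13 + 5} + 133\right) + \frac{1}{34401} = \left(\sqrt{18} + 133\right) + \frac{1}{34401} = \left(3 \sqrt{2} + 133\right) + \frac{1}{34401} = \left(133 + 3 \sqrt{2}\right) + \frac{1}{34401} = \frac{4575334}{34401} + 3 \sqrt{2}$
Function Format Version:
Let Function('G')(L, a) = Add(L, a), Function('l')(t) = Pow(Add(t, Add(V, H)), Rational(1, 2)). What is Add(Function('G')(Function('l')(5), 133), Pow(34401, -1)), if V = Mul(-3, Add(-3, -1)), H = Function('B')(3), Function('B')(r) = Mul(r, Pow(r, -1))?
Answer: Add(Rational(4575334, 34401), Mul(3, Pow(2, Rational(1, 2)))) ≈ 137.24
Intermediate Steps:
Function('B')(r) = 1
H = 1
V = 12 (V = Mul(-3, -4) = 12)
Function('l')(t) = Pow(Add(13, t), Rational(1, 2)) (Function('l')(t) = Pow(Add(t, Add(12, 1)), Rational(1, 2)) = Pow(Add(t, 13), Rational(1, 2)) = Pow(Add(13, t), Rational(1, 2)))
Add(Function('G')(Function('l')(5), 133), Pow(34401, -1)) = Add(Add(Pow(Add(13, 5), Rational(1, 2)), 133), Pow(34401, -1)) = Add(Add(Pow(18, Rational(1, 2)), 133), Rational(1, 34401)) = Add(Add(Mul(3, Pow(2, Rational(1, 2))), 133), Rational(1, 34401)) = Add(Add(133, Mul(3, Pow(2, Rational(1, 2)))), Rational(1, 34401)) = Add(Rational(4575334, 34401), Mul(3, Pow(2, Rational(1, 2))))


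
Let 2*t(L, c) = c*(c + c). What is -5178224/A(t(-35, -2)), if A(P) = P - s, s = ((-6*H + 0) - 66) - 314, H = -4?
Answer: -647278/45 ≈ -14384.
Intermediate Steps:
s = -356 (s = ((-6*(-4) + 0) - 66) - 314 = ((24 + 0) - 66) - 314 = (24 - 66) - 314 = -42 - 314 = -356)
t(L, c) = c² (t(L, c) = (c*(c + c))/2 = (c*(2*c))/2 = (2*c²)/2 = c²)
A(P) = 356 + P (A(P) = P - 1*(-356) = P + 356 = 356 + P)
-5178224/A(t(-35, -2)) = -5178224/(356 + (-2)²) = -5178224/(356 + 4) = -5178224/360 = -5178224*1/360 = -647278/45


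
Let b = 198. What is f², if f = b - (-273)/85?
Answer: 292512609/7225 ≈ 40486.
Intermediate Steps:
f = 17103/85 (f = 198 - (-273)/85 = 198 - 1*(-273/85) = 198 + 273/85 = 17103/85 ≈ 201.21)
f² = (17103/85)² = 292512609/7225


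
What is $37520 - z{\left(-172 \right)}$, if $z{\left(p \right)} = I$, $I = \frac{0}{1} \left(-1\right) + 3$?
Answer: $37517$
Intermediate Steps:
$I = 3$ ($I = 0 \cdot 1 \left(-1\right) + 3 = 0 \left(-1\right) + 3 = 0 + 3 = 3$)
$z{\left(p \right)} = 3$
$37520 - z{\left(-172 \right)} = 37520 - 3 = 37517$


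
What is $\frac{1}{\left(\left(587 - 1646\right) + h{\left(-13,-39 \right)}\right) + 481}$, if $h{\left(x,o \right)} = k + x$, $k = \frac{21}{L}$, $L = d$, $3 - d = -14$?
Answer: $- \frac{17}{10026} \approx -0.0016956$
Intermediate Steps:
$d = 17$ ($d = 3 - -14 = 3 + 14 = 17$)
$L = 17$
$k = \frac{21}{17} \approx 1.2353$
$h{\left(x,o \right)} = \frac{21}{17} + x$
$\frac{1}{\left(\left(587 - 1646\right) + h{\left(-13,-39 \right)}\right) + 481} = \frac{1}{\left(\left(587 - 1646\right) + \left(\frac{21}{17} - 13\right)\right) + 481} = \frac{1}{\left(-1059 - \frac{200}{17}\right) + 481} = \frac{1}{- \frac{18203}{17} + 481} = \frac{1}{- \frac{10026}{17}} = - \frac{17}{10026}$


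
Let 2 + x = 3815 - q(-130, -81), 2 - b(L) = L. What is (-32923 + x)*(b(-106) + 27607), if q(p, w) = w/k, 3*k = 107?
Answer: -86319115805/107 ≈ -8.0672e+8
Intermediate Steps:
k = 107/3 (k = (⅓)*107 = 107/3 ≈ 35.667)
b(L) = 2 - L
q(p, w) = 3*w/107 (q(p, w) = w/(107/3) = w*(3/107) = 3*w/107)
x = 408234/107 (x = -2 + (3815 - 3*(-81)/107) = -2 + (3815 - 1*(-243/107)) = -2 + (3815 + 243/107) = -2 + 408448/107 = 408234/107 ≈ 3815.3)
(-32923 + x)*(b(-106) + 27607) = (-32923 + 408234/107)*((2 - 1*(-106)) + 27607) = -3114527*((2 + 106) + 27607)/107 = -3114527*(108 + 27607)/107 = -3114527/107*27715 = -86319115805/107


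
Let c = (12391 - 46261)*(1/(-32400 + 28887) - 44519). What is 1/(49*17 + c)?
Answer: 1171/1765703325363 ≈ 6.6319e-10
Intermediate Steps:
c = 1765702349920/1171 (c = -33870*(1/(-3513) - 44519) = -33870*(-1/3513 - 44519) = -33870*(-156395248/3513) = 1765702349920/1171 ≈ 1.5079e+9)
1/(49*17 + c) = 1/(49*17 + 1765702349920/1171) = 1/(833 + 1765702349920/1171) = 1/(1765703325363/1171) = 1171/1765703325363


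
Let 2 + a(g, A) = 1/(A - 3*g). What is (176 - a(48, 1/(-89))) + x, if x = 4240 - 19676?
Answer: -195561697/12817 ≈ -15258.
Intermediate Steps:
x = -15436
a(g, A) = -2 + 1/(A - 3*g)
(176 - a(48, 1/(-89))) + x = (176 - (1 - 2/(-89) + 6*48)/(1/(-89) - 3*48)) - 15436 = (176 - (1 - 2*(-1/89) + 288)/(-1/89 - 144)) - 15436 = (176 - (1 + 2/89 + 288)/(-12817/89)) - 15436 = (176 - (-89)*25723/(12817*89)) - 15436 = (176 - 1*(-25723/12817)) - 15436 = (176 + 25723/12817) - 15436 = 2281515/12817 - 15436 = -195561697/12817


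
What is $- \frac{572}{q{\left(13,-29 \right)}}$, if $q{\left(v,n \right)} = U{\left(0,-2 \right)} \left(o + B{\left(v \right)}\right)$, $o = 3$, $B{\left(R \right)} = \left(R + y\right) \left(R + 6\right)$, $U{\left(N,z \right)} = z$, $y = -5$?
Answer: $\frac{286}{155} \approx 1.8452$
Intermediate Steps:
$B{\left(R \right)} = \left(-5 + R\right) \left(6 + R\right)$ ($B{\left(R \right)} = \left(R - 5\right) \left(R + 6\right) = \left(-5 + R\right) \left(6 + R\right)$)
$q{\left(v,n \right)} = 54 - 2 v - 2 v^{2}$ ($q{\left(v,n \right)} = - 2 \left(3 + \left(-30 + v + v^{2}\right)\right) = - 2 \left(-27 + v + v^{2}\right) = 54 - 2 v - 2 v^{2}$)
$- \frac{572}{q{\left(13,-29 \right)}} = - \frac{572}{54 - 26 - 2 \cdot 13^{2}} = - \frac{572}{54 - 26 - 338} = - \frac{572}{-310} = \left(-572\right) \left(- \frac{1}{310}\right) = \frac{286}{155}$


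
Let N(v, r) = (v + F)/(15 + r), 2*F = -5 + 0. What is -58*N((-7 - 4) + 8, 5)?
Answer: 319/20 ≈ 15.950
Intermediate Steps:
F = -5/2 (F = (-5 + 0)/2 = (½)*(-5) = -5/2 ≈ -2.5000)
N(v, r) = (-5/2 + v)/(15 + r) (N(v, r) = (v - 5/2)/(15 + r) = (-5/2 + v)/(15 + r))
-58*N((-7 - 4) + 8, 5) = -58*(-5/2 + ((-7 - 4) + 8))/(15 + 5) = -58*(-5/2 + (-11 + 8))/20 = -29*(-5/2 - 3)/10 = -29*(-11)/(10*2) = -58*(-11/40) = 319/20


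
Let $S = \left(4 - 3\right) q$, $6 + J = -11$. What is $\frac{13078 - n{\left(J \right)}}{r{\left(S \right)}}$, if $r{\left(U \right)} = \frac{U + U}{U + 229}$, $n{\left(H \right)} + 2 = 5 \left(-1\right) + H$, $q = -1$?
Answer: $-1493628$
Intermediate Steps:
$J = -17$ ($J = -6 - 11 = -17$)
$n{\left(H \right)} = -7 + H$ ($n{\left(H \right)} = -2 + \left(5 \left(-1\right) + H\right) = -2 + \left(-5 + H\right) = -7 + H$)
$S = -1$ ($S = \left(4 - 3\right) \left(-1\right) = 1 \left(-1\right) = -1$)
$r{\left(U \right)} = \frac{2 U}{229 + U}$
$\frac{13078 - n{\left(J \right)}}{r{\left(S \right)}} = \frac{13078 - \left(-7 - 17\right)}{2 \left(-1\right) \frac{1}{229 - 1}} = \frac{13078 - -24}{2 \left(-1\right) \frac{1}{228}} = \frac{13078 + 24}{2 \left(-1\right) \frac{1}{228}} = \frac{13102}{- \frac{1}{114}} = 13102 \left(-114\right) = -1493628$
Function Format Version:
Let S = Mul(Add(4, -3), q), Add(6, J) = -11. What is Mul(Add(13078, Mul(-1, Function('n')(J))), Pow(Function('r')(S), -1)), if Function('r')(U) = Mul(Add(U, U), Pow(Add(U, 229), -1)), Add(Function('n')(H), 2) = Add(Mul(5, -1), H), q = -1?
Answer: -1493628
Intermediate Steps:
J = -17 (J = Add(-6, -11) = -17)
Function('n')(H) = Add(-7, H) (Function('n')(H) = Add(-2, Add(Mul(5, -1), H)) = Add(-2, Add(-5, H)) = Add(-7, H))
S = -1 (S = Mul(Add(4, -3), -1) = Mul(1, -1) = -1)
Function('r')(U) = Mul(2, U, Pow(Add(229, U), -1)) (Function('r')(U) = Mul(Mul(2, U), Pow(Add(229, U), -1)) = Mul(2, U, Pow(Add(229, U), -1)))
Mul(Add(13078, Mul(-1, Function('n')(J))), Pow(Function('r')(S), -1)) = Mul(Add(13078, Mul(-1, Add(-7, -17))), Pow(Mul(2, -1, Pow(Add(229, -1), -1)), -1)) = Mul(Add(13078, Mul(-1, -24)), Pow(Mul(2, -1, Pow(228, -1)), -1)) = Mul(Add(13078, 24), Pow(Mul(2, -1, Rational(1, 228)), -1)) = Mul(13102, Pow(Rational(-1, 114), -1)) = Mul(13102, -114) = -1493628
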